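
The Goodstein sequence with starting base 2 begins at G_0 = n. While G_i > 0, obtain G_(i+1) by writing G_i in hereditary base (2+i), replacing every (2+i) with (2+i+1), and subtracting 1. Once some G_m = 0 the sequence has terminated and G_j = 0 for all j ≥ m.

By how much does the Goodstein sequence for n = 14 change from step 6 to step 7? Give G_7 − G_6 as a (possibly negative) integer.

3352711577

14 —HB2→ 2^(2 + 1) + 2^2 + 2 —bump→ 3^(3 + 1) + 3^3 + 3 = 111 —(−1)→ 110
110 —HB3→ 3^(3 + 1) + 3^3 + 2 —bump→ 4^(4 + 1) + 4^4 + 2 = 1282 —(−1)→ 1281
1281 —HB4→ 4^(4 + 1) + 4^4 + 1 —bump→ 5^(5 + 1) + 5^5 + 1 = 18751 —(−1)→ 18750
18750 —HB5→ 5^(5 + 1) + 5^5 —bump→ 6^(6 + 1) + 6^6 = 326592 —(−1)→ 326591
326591 —HB6→ 6^(6 + 1) + 5·6^5 + 5·6^4 + 5·6^3 + 5·6^2 + 5·6 + 5 —bump→ 7^(7 + 1) + 5·7^5 + 5·7^4 + 5·7^3 + 5·7^2 + 5·7 + 5 = 5862841 —(−1)→ 5862840
5862840 —HB7→ 7^(7 + 1) + 5·7^5 + 5·7^4 + 5·7^3 + 5·7^2 + 5·7 + 4 —bump→ 8^(8 + 1) + 5·8^5 + 5·8^4 + 5·8^3 + 5·8^2 + 5·8 + 4 = 134404972 —(−1)→ 134404971
134404971 —HB8→ 8^(8 + 1) + 5·8^5 + 5·8^4 + 5·8^3 + 5·8^2 + 5·8 + 3 —bump→ 9^(9 + 1) + 5·9^5 + 5·9^4 + 5·9^3 + 5·9^2 + 5·9 + 3 = 3487116549 —(−1)→ 3487116548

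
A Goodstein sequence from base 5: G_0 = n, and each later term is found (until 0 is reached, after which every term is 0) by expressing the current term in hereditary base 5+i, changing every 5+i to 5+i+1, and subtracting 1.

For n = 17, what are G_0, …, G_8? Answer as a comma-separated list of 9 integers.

step 0: 17 = 3·5 + 2; sub 6 for 5: 3·6 + 2; = 20; G_1 = 20−1 = 19
step 1: 19 = 3·6 + 1; sub 7 for 6: 3·7 + 1; = 22; G_2 = 22−1 = 21
step 2: 21 = 3·7; sub 8 for 7: 3·8; = 24; G_3 = 24−1 = 23
step 3: 23 = 2·8 + 7; sub 9 for 8: 2·9 + 7; = 25; G_4 = 25−1 = 24
step 4: 24 = 2·9 + 6; sub 10 for 9: 2·10 + 6; = 26; G_5 = 26−1 = 25
step 5: 25 = 2·10 + 5; sub 11 for 10: 2·11 + 5; = 27; G_6 = 27−1 = 26
step 6: 26 = 2·11 + 4; sub 12 for 11: 2·12 + 4; = 28; G_7 = 28−1 = 27
step 7: 27 = 2·12 + 3; sub 13 for 12: 2·13 + 3; = 29; G_8 = 29−1 = 28

17, 19, 21, 23, 24, 25, 26, 27, 28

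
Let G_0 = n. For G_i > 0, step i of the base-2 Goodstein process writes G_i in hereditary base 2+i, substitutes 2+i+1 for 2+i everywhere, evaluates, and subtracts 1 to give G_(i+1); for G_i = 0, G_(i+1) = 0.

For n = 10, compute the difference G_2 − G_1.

942

step 0: 10 = 2^(2 + 1) + 2; sub 3 for 2: 3^(3 + 1) + 3; = 84; G_1 = 84−1 = 83
step 1: 83 = 3^(3 + 1) + 2; sub 4 for 3: 4^(4 + 1) + 2; = 1026; G_2 = 1026−1 = 1025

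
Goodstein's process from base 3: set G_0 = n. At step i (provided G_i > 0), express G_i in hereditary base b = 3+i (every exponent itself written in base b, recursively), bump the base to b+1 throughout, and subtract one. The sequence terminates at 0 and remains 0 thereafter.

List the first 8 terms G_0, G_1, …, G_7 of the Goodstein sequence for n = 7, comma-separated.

7, 8, 9, 9, 9, 9, 9, 9

step 0: 7 = 2·3 + 1; sub 4 for 3: 2·4 + 1; = 9; G_1 = 9−1 = 8
step 1: 8 = 2·4; sub 5 for 4: 2·5; = 10; G_2 = 10−1 = 9
step 2: 9 = 5 + 4; sub 6 for 5: 6 + 4; = 10; G_3 = 10−1 = 9
step 3: 9 = 6 + 3; sub 7 for 6: 7 + 3; = 10; G_4 = 10−1 = 9
step 4: 9 = 7 + 2; sub 8 for 7: 8 + 2; = 10; G_5 = 10−1 = 9
step 5: 9 = 8 + 1; sub 9 for 8: 9 + 1; = 10; G_6 = 10−1 = 9
step 6: 9 = 9; sub 10 for 9: 10; = 10; G_7 = 10−1 = 9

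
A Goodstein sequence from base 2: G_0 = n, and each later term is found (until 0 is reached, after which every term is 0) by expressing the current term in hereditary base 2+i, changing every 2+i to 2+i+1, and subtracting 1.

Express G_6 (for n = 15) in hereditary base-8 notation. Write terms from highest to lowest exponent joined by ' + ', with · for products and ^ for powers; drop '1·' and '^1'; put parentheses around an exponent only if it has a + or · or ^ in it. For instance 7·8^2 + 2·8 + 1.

G_0 = 15. HB_2(15) = 2^(2 + 1) + 2^2 + 2 + 1. Bump = 112. G_1 = 111.
G_1 = 111. HB_3(111) = 3^(3 + 1) + 3^3 + 3. Bump = 1284. G_2 = 1283.
G_2 = 1283. HB_4(1283) = 4^(4 + 1) + 4^4 + 3. Bump = 18753. G_3 = 18752.
G_3 = 18752. HB_5(18752) = 5^(5 + 1) + 5^5 + 2. Bump = 326594. G_4 = 326593.
G_4 = 326593. HB_6(326593) = 6^(6 + 1) + 6^6 + 1. Bump = 6588345. G_5 = 6588344.
G_5 = 6588344. HB_7(6588344) = 7^(7 + 1) + 7^7. Bump = 150994944. G_6 = 150994943.
G_6 = 150994943. HB_8(150994943) = 8^(8 + 1) + 7·8^7 + 7·8^6 + 7·8^5 + 7·8^4 + 7·8^3 + 7·8^2 + 7·8 + 7. Bump = 3524450281. G_7 = 3524450280.

8^(8 + 1) + 7·8^7 + 7·8^6 + 7·8^5 + 7·8^4 + 7·8^3 + 7·8^2 + 7·8 + 7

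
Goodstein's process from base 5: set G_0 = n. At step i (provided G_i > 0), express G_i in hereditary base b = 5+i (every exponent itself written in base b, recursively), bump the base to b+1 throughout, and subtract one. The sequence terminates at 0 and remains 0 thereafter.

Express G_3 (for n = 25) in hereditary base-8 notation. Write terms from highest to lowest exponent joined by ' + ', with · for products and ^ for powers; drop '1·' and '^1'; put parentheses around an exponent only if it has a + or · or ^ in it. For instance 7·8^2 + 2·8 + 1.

[0] 25 ≡ 5^2 (base 5). Lift 6: 36. −1: 35.
[1] 35 ≡ 5·6 + 5 (base 6). Lift 7: 40. −1: 39.
[2] 39 ≡ 5·7 + 4 (base 7). Lift 8: 44. −1: 43.
[3] 43 ≡ 5·8 + 3 (base 8). Lift 9: 48. −1: 47.

5·8 + 3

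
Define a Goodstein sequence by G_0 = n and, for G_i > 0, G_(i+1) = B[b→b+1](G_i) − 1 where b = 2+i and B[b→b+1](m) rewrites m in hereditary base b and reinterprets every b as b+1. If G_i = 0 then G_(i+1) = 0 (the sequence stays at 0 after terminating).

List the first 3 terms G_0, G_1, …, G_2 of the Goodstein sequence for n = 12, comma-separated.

12, 107, 1065

12 —HB2→ 2^(2 + 1) + 2^2 —bump→ 3^(3 + 1) + 3^3 = 108 —(−1)→ 107
107 —HB3→ 3^(3 + 1) + 2·3^2 + 2·3 + 2 —bump→ 4^(4 + 1) + 2·4^2 + 2·4 + 2 = 1066 —(−1)→ 1065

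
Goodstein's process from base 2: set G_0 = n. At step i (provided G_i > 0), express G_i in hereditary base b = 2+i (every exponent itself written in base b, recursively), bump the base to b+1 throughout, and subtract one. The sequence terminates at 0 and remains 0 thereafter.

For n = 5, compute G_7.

2454

[0] 5 ≡ 2^2 + 1 (base 2). Lift 3: 28. −1: 27.
[1] 27 ≡ 3^3 (base 3). Lift 4: 256. −1: 255.
[2] 255 ≡ 3·4^3 + 3·4^2 + 3·4 + 3 (base 4). Lift 5: 468. −1: 467.
[3] 467 ≡ 3·5^3 + 3·5^2 + 3·5 + 2 (base 5). Lift 6: 776. −1: 775.
[4] 775 ≡ 3·6^3 + 3·6^2 + 3·6 + 1 (base 6). Lift 7: 1198. −1: 1197.
[5] 1197 ≡ 3·7^3 + 3·7^2 + 3·7 (base 7). Lift 8: 1752. −1: 1751.
[6] 1751 ≡ 3·8^3 + 3·8^2 + 2·8 + 7 (base 8). Lift 9: 2455. −1: 2454.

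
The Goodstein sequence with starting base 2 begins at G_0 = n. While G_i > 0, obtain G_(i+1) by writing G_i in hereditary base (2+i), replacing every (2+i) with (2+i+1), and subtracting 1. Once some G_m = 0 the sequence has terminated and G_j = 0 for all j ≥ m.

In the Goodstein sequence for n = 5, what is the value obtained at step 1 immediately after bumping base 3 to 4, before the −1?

256

[0] 5 ≡ 2^2 + 1 (base 2). Lift 3: 28. −1: 27.
[1] 27 ≡ 3^3 (base 3). Lift 4: 256. −1: 255.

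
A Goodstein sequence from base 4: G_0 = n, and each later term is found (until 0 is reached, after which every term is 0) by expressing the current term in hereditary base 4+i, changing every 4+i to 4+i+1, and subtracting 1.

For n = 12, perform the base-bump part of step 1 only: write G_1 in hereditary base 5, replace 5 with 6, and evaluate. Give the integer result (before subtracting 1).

16

base 4: 12 = 3·4; at 5: 3·5 = 15; next = 14
base 5: 14 = 2·5 + 4; at 6: 2·6 + 4 = 16; next = 15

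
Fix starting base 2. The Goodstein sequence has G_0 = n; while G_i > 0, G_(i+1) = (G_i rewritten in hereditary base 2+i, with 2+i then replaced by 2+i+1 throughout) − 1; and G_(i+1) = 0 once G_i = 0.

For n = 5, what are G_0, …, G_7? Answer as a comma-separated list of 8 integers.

[0] 5 ≡ 2^2 + 1 (base 2). Lift 3: 28. −1: 27.
[1] 27 ≡ 3^3 (base 3). Lift 4: 256. −1: 255.
[2] 255 ≡ 3·4^3 + 3·4^2 + 3·4 + 3 (base 4). Lift 5: 468. −1: 467.
[3] 467 ≡ 3·5^3 + 3·5^2 + 3·5 + 2 (base 5). Lift 6: 776. −1: 775.
[4] 775 ≡ 3·6^3 + 3·6^2 + 3·6 + 1 (base 6). Lift 7: 1198. −1: 1197.
[5] 1197 ≡ 3·7^3 + 3·7^2 + 3·7 (base 7). Lift 8: 1752. −1: 1751.
[6] 1751 ≡ 3·8^3 + 3·8^2 + 2·8 + 7 (base 8). Lift 9: 2455. −1: 2454.

5, 27, 255, 467, 775, 1197, 1751, 2454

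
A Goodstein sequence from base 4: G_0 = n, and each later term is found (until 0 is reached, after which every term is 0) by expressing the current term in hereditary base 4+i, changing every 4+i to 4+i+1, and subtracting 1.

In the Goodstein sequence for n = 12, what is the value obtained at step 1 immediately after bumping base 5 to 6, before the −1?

16

[0] 12 ≡ 3·4 (base 4). Lift 5: 15. −1: 14.
[1] 14 ≡ 2·5 + 4 (base 5). Lift 6: 16. −1: 15.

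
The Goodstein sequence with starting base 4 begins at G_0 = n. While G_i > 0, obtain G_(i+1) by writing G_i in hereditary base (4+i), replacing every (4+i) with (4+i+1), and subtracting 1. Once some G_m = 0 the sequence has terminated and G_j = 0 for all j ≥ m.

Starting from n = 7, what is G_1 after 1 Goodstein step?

7

G_0=7  [base 4] 4 + 3  →[4↦5]→  5 + 3 = 8  −1 ⇒ G_1=7
G_1=7  [base 5] 5 + 2  →[5↦6]→  6 + 2 = 8  −1 ⇒ G_2=7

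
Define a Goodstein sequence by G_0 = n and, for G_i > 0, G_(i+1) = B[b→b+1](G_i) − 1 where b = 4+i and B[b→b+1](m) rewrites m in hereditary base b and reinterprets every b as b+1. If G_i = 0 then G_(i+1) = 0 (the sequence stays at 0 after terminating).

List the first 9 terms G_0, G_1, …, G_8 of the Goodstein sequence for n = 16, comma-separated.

16, 24, 27, 30, 33, 36, 39, 41, 43

base 4: 16 = 4^2; at 5: 5^2 = 25; next = 24
base 5: 24 = 4·5 + 4; at 6: 4·6 + 4 = 28; next = 27
base 6: 27 = 4·6 + 3; at 7: 4·7 + 3 = 31; next = 30
base 7: 30 = 4·7 + 2; at 8: 4·8 + 2 = 34; next = 33
base 8: 33 = 4·8 + 1; at 9: 4·9 + 1 = 37; next = 36
base 9: 36 = 4·9; at 10: 4·10 = 40; next = 39
base 10: 39 = 3·10 + 9; at 11: 3·11 + 9 = 42; next = 41
base 11: 41 = 3·11 + 8; at 12: 3·12 + 8 = 44; next = 43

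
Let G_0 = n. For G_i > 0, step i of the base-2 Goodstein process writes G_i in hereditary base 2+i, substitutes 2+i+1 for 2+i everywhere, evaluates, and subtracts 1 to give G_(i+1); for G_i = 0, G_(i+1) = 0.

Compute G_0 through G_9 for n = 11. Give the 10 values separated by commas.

base 2: 11 = 2^(2 + 1) + 2 + 1; at 3: 3^(3 + 1) + 3 + 1 = 85; next = 84
base 3: 84 = 3^(3 + 1) + 3; at 4: 4^(4 + 1) + 4 = 1028; next = 1027
base 4: 1027 = 4^(4 + 1) + 3; at 5: 5^(5 + 1) + 3 = 15628; next = 15627
base 5: 15627 = 5^(5 + 1) + 2; at 6: 6^(6 + 1) + 2 = 279938; next = 279937
base 6: 279937 = 6^(6 + 1) + 1; at 7: 7^(7 + 1) + 1 = 5764802; next = 5764801
base 7: 5764801 = 7^(7 + 1); at 8: 8^(8 + 1) = 134217728; next = 134217727
base 8: 134217727 = 7·8^8 + 7·8^7 + 7·8^6 + 7·8^5 + 7·8^4 + 7·8^3 + 7·8^2 + 7·8 + 7; at 9: 7·9^9 + 7·9^7 + 7·9^6 + 7·9^5 + 7·9^4 + 7·9^3 + 7·9^2 + 7·9 + 7 = 2749609303; next = 2749609302
base 9: 2749609302 = 7·9^9 + 7·9^7 + 7·9^6 + 7·9^5 + 7·9^4 + 7·9^3 + 7·9^2 + 7·9 + 6; at 10: 7·10^10 + 7·10^7 + 7·10^6 + 7·10^5 + 7·10^4 + 7·10^3 + 7·10^2 + 7·10 + 6 = 70077777776; next = 70077777775
base 10: 70077777775 = 7·10^10 + 7·10^7 + 7·10^6 + 7·10^5 + 7·10^4 + 7·10^3 + 7·10^2 + 7·10 + 5; at 11: 7·11^11 + 7·11^7 + 7·11^6 + 7·11^5 + 7·11^4 + 7·11^3 + 7·11^2 + 7·11 + 5 = 1997331745491; next = 1997331745490

11, 84, 1027, 15627, 279937, 5764801, 134217727, 2749609302, 70077777775, 1997331745490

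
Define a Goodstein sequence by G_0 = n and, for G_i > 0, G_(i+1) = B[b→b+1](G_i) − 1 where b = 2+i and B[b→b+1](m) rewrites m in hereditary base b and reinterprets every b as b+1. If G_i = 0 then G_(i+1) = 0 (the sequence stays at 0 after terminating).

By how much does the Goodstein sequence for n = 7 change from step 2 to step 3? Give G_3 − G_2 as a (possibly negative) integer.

base 2: 7 = 2^2 + 2 + 1; at 3: 3^3 + 3 + 1 = 31; next = 30
base 3: 30 = 3^3 + 3; at 4: 4^4 + 4 = 260; next = 259
base 4: 259 = 4^4 + 3; at 5: 5^5 + 3 = 3128; next = 3127

2868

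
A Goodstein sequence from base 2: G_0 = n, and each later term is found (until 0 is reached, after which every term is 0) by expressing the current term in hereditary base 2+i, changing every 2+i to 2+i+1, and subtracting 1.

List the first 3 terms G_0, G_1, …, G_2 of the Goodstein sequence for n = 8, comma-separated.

G_0=8  [base 2] 2^(2 + 1)  →[2↦3]→  3^(3 + 1) = 81  −1 ⇒ G_1=80
G_1=80  [base 3] 2·3^3 + 2·3^2 + 2·3 + 2  →[3↦4]→  2·4^4 + 2·4^2 + 2·4 + 2 = 554  −1 ⇒ G_2=553

8, 80, 553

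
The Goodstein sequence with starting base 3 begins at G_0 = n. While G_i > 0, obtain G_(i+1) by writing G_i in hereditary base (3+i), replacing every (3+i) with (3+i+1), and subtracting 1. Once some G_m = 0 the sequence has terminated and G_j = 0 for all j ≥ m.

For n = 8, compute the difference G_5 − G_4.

8 —HB3→ 2·3 + 2 —bump→ 2·4 + 2 = 10 —(−1)→ 9
9 —HB4→ 2·4 + 1 —bump→ 2·5 + 1 = 11 —(−1)→ 10
10 —HB5→ 2·5 —bump→ 2·6 = 12 —(−1)→ 11
11 —HB6→ 6 + 5 —bump→ 7 + 5 = 12 —(−1)→ 11
11 —HB7→ 7 + 4 —bump→ 8 + 4 = 12 —(−1)→ 11

0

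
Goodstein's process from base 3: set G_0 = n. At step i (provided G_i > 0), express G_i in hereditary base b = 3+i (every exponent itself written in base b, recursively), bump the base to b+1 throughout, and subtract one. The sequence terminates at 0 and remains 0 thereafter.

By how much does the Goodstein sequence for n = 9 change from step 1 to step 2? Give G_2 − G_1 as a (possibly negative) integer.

2

step 0: 9 = 3^2; sub 4 for 3: 4^2; = 16; G_1 = 16−1 = 15
step 1: 15 = 3·4 + 3; sub 5 for 4: 3·5 + 3; = 18; G_2 = 18−1 = 17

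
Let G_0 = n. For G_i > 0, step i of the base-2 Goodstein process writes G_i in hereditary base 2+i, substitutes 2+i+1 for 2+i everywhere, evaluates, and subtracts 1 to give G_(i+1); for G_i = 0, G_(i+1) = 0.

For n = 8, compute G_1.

step 0: 8 = 2^(2 + 1); sub 3 for 2: 3^(3 + 1); = 81; G_1 = 81−1 = 80
step 1: 80 = 2·3^3 + 2·3^2 + 2·3 + 2; sub 4 for 3: 2·4^4 + 2·4^2 + 2·4 + 2; = 554; G_2 = 554−1 = 553

80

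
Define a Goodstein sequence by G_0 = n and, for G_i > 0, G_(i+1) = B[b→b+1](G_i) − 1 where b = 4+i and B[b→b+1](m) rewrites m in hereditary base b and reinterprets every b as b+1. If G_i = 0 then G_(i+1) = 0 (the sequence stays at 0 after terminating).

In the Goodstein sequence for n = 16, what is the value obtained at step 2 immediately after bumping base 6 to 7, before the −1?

(0) 16|_4 = 4^2 ↦ 5^2|_5 = 25 ⇒ 24
(1) 24|_5 = 4·5 + 4 ↦ 4·6 + 4|_6 = 28 ⇒ 27
(2) 27|_6 = 4·6 + 3 ↦ 4·7 + 3|_7 = 31 ⇒ 30

31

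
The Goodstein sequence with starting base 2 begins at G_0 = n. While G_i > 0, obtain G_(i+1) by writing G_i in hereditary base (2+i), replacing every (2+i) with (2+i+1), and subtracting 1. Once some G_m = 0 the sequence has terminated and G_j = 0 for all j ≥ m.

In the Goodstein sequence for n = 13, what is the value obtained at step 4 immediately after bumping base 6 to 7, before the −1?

5765999

13 —HB2→ 2^(2 + 1) + 2^2 + 1 —bump→ 3^(3 + 1) + 3^3 + 1 = 109 —(−1)→ 108
108 —HB3→ 3^(3 + 1) + 3^3 —bump→ 4^(4 + 1) + 4^4 = 1280 —(−1)→ 1279
1279 —HB4→ 4^(4 + 1) + 3·4^3 + 3·4^2 + 3·4 + 3 —bump→ 5^(5 + 1) + 3·5^3 + 3·5^2 + 3·5 + 3 = 16093 —(−1)→ 16092
16092 —HB5→ 5^(5 + 1) + 3·5^3 + 3·5^2 + 3·5 + 2 —bump→ 6^(6 + 1) + 3·6^3 + 3·6^2 + 3·6 + 2 = 280712 —(−1)→ 280711
280711 —HB6→ 6^(6 + 1) + 3·6^3 + 3·6^2 + 3·6 + 1 —bump→ 7^(7 + 1) + 3·7^3 + 3·7^2 + 3·7 + 1 = 5765999 —(−1)→ 5765998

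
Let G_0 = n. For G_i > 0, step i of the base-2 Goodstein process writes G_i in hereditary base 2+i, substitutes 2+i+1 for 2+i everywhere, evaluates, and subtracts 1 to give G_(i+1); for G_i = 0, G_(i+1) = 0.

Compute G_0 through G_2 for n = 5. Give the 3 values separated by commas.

(0) 5|_2 = 2^2 + 1 ↦ 3^3 + 1|_3 = 28 ⇒ 27
(1) 27|_3 = 3^3 ↦ 4^4|_4 = 256 ⇒ 255

5, 27, 255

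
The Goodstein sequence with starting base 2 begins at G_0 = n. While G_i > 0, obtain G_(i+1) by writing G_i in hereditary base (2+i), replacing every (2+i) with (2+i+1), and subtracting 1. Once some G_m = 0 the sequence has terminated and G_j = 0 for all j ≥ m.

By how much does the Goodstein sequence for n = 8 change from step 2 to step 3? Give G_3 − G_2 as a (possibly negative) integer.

5757

base 2: 8 = 2^(2 + 1); at 3: 3^(3 + 1) = 81; next = 80
base 3: 80 = 2·3^3 + 2·3^2 + 2·3 + 2; at 4: 2·4^4 + 2·4^2 + 2·4 + 2 = 554; next = 553
base 4: 553 = 2·4^4 + 2·4^2 + 2·4 + 1; at 5: 2·5^5 + 2·5^2 + 2·5 + 1 = 6311; next = 6310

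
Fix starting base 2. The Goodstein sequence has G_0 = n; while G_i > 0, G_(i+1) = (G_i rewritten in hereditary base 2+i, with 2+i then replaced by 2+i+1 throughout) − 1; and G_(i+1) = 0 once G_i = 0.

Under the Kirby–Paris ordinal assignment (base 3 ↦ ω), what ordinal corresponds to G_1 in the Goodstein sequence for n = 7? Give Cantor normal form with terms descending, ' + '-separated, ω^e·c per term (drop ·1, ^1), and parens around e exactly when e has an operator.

ω^ω + ω

(0) 7|_2 = 2^2 + 2 + 1 ↦ 3^3 + 3 + 1|_3 = 31 ⇒ 30
(1) 30|_3 = 3^3 + 3 ↦ 4^4 + 4|_4 = 260 ⇒ 259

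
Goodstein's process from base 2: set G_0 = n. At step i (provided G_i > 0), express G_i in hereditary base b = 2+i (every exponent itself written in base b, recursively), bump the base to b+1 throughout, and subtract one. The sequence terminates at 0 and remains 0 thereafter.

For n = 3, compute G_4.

1

i=0: 3 = 2 + 1 (b=2); 2→3: 3 + 1 = 4; 4−1 = 3
i=1: 3 = 3 (b=3); 3→4: 4 = 4; 4−1 = 3
i=2: 3 = 3 (b=4); 4→5: 3 = 3; 3−1 = 2
i=3: 2 = 2 (b=5); 5→6: 2 = 2; 2−1 = 1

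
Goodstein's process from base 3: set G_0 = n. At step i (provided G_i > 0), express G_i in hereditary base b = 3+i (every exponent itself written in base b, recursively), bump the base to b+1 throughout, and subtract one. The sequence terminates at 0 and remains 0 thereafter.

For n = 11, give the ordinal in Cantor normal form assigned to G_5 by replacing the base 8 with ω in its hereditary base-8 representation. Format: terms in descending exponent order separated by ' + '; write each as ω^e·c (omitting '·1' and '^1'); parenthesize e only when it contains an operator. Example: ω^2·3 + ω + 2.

ω·5 + 3

G_0=11  [base 3] 3^2 + 2  →[3↦4]→  4^2 + 2 = 18  −1 ⇒ G_1=17
G_1=17  [base 4] 4^2 + 1  →[4↦5]→  5^2 + 1 = 26  −1 ⇒ G_2=25
G_2=25  [base 5] 5^2  →[5↦6]→  6^2 = 36  −1 ⇒ G_3=35
G_3=35  [base 6] 5·6 + 5  →[6↦7]→  5·7 + 5 = 40  −1 ⇒ G_4=39
G_4=39  [base 7] 5·7 + 4  →[7↦8]→  5·8 + 4 = 44  −1 ⇒ G_5=43
G_5=43  [base 8] 5·8 + 3  →[8↦9]→  5·9 + 3 = 48  −1 ⇒ G_6=47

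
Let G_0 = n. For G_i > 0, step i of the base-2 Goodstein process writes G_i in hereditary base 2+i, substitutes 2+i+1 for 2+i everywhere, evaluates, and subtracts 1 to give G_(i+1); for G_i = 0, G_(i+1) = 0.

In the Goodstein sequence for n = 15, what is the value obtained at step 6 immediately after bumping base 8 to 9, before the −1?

3524450281

G_0=15  [base 2] 2^(2 + 1) + 2^2 + 2 + 1  →[2↦3]→  3^(3 + 1) + 3^3 + 3 + 1 = 112  −1 ⇒ G_1=111
G_1=111  [base 3] 3^(3 + 1) + 3^3 + 3  →[3↦4]→  4^(4 + 1) + 4^4 + 4 = 1284  −1 ⇒ G_2=1283
G_2=1283  [base 4] 4^(4 + 1) + 4^4 + 3  →[4↦5]→  5^(5 + 1) + 5^5 + 3 = 18753  −1 ⇒ G_3=18752
G_3=18752  [base 5] 5^(5 + 1) + 5^5 + 2  →[5↦6]→  6^(6 + 1) + 6^6 + 2 = 326594  −1 ⇒ G_4=326593
G_4=326593  [base 6] 6^(6 + 1) + 6^6 + 1  →[6↦7]→  7^(7 + 1) + 7^7 + 1 = 6588345  −1 ⇒ G_5=6588344
G_5=6588344  [base 7] 7^(7 + 1) + 7^7  →[7↦8]→  8^(8 + 1) + 8^8 = 150994944  −1 ⇒ G_6=150994943
G_6=150994943  [base 8] 8^(8 + 1) + 7·8^7 + 7·8^6 + 7·8^5 + 7·8^4 + 7·8^3 + 7·8^2 + 7·8 + 7  →[8↦9]→  9^(9 + 1) + 7·9^7 + 7·9^6 + 7·9^5 + 7·9^4 + 7·9^3 + 7·9^2 + 7·9 + 7 = 3524450281  −1 ⇒ G_7=3524450280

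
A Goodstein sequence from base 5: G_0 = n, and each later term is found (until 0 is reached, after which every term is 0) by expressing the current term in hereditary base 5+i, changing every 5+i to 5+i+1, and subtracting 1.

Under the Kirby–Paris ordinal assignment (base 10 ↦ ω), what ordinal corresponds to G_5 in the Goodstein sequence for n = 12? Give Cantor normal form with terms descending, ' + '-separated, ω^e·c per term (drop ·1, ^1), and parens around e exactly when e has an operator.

step 0: 12 = 2·5 + 2; sub 6 for 5: 2·6 + 2; = 14; G_1 = 14−1 = 13
step 1: 13 = 2·6 + 1; sub 7 for 6: 2·7 + 1; = 15; G_2 = 15−1 = 14
step 2: 14 = 2·7; sub 8 for 7: 2·8; = 16; G_3 = 16−1 = 15
step 3: 15 = 8 + 7; sub 9 for 8: 9 + 7; = 16; G_4 = 16−1 = 15
step 4: 15 = 9 + 6; sub 10 for 9: 10 + 6; = 16; G_5 = 16−1 = 15
step 5: 15 = 10 + 5; sub 11 for 10: 11 + 5; = 16; G_6 = 16−1 = 15

ω + 5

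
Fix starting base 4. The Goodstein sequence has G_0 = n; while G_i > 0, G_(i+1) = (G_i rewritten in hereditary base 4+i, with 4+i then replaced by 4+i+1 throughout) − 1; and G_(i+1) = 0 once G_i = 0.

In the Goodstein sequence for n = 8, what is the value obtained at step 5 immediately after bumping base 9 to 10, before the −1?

(0) 8|_4 = 2·4 ↦ 2·5|_5 = 10 ⇒ 9
(1) 9|_5 = 5 + 4 ↦ 6 + 4|_6 = 10 ⇒ 9
(2) 9|_6 = 6 + 3 ↦ 7 + 3|_7 = 10 ⇒ 9
(3) 9|_7 = 7 + 2 ↦ 8 + 2|_8 = 10 ⇒ 9
(4) 9|_8 = 8 + 1 ↦ 9 + 1|_9 = 10 ⇒ 9

10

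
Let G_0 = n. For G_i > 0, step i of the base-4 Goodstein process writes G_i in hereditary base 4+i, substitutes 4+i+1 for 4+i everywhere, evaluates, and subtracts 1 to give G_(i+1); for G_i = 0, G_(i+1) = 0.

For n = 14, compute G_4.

step 0: 14 = 3·4 + 2; sub 5 for 4: 3·5 + 2; = 17; G_1 = 17−1 = 16
step 1: 16 = 3·5 + 1; sub 6 for 5: 3·6 + 1; = 19; G_2 = 19−1 = 18
step 2: 18 = 3·6; sub 7 for 6: 3·7; = 21; G_3 = 21−1 = 20
step 3: 20 = 2·7 + 6; sub 8 for 7: 2·8 + 6; = 22; G_4 = 22−1 = 21
step 4: 21 = 2·8 + 5; sub 9 for 8: 2·9 + 5; = 23; G_5 = 23−1 = 22

21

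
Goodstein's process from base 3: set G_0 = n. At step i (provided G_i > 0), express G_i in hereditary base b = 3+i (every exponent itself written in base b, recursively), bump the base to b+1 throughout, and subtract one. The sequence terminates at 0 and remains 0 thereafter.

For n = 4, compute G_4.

G_0 = 4. HB_3(4) = 3 + 1. Bump = 5. G_1 = 4.
G_1 = 4. HB_4(4) = 4. Bump = 5. G_2 = 4.
G_2 = 4. HB_5(4) = 4. Bump = 4. G_3 = 3.
G_3 = 3. HB_6(3) = 3. Bump = 3. G_4 = 2.
G_4 = 2. HB_7(2) = 2. Bump = 2. G_5 = 1.

2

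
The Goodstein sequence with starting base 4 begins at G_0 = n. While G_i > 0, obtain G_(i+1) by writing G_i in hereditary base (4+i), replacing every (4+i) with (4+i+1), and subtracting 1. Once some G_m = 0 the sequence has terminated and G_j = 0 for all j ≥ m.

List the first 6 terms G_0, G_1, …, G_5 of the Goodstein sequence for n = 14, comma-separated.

14, 16, 18, 20, 21, 22

step 0: 14 = 3·4 + 2; sub 5 for 4: 3·5 + 2; = 17; G_1 = 17−1 = 16
step 1: 16 = 3·5 + 1; sub 6 for 5: 3·6 + 1; = 19; G_2 = 19−1 = 18
step 2: 18 = 3·6; sub 7 for 6: 3·7; = 21; G_3 = 21−1 = 20
step 3: 20 = 2·7 + 6; sub 8 for 7: 2·8 + 6; = 22; G_4 = 22−1 = 21
step 4: 21 = 2·8 + 5; sub 9 for 8: 2·9 + 5; = 23; G_5 = 23−1 = 22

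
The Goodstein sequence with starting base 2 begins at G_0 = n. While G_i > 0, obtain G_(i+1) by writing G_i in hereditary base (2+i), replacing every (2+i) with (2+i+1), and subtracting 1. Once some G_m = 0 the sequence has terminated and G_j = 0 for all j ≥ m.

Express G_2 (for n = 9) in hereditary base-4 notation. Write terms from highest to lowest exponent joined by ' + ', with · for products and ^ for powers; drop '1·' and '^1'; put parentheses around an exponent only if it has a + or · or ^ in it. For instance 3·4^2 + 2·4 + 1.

3·4^4 + 3·4^3 + 3·4^2 + 3·4 + 3

base 2: 9 = 2^(2 + 1) + 1; at 3: 3^(3 + 1) + 1 = 82; next = 81
base 3: 81 = 3^(3 + 1); at 4: 4^(4 + 1) = 1024; next = 1023
base 4: 1023 = 3·4^4 + 3·4^3 + 3·4^2 + 3·4 + 3; at 5: 3·5^5 + 3·5^3 + 3·5^2 + 3·5 + 3 = 9843; next = 9842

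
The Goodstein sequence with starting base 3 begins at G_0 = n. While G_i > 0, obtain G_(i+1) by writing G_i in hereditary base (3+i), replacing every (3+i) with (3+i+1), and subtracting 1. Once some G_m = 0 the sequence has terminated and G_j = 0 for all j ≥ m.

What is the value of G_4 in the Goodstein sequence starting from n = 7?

9

(0) 7|_3 = 2·3 + 1 ↦ 2·4 + 1|_4 = 9 ⇒ 8
(1) 8|_4 = 2·4 ↦ 2·5|_5 = 10 ⇒ 9
(2) 9|_5 = 5 + 4 ↦ 6 + 4|_6 = 10 ⇒ 9
(3) 9|_6 = 6 + 3 ↦ 7 + 3|_7 = 10 ⇒ 9
(4) 9|_7 = 7 + 2 ↦ 8 + 2|_8 = 10 ⇒ 9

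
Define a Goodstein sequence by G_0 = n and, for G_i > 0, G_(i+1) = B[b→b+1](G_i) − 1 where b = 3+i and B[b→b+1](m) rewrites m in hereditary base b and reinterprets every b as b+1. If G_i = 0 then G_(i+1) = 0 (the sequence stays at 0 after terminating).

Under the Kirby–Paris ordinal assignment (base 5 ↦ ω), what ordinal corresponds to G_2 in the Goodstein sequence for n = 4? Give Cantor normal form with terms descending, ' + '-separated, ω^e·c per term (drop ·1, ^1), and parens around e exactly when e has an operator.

(0) 4|_3 = 3 + 1 ↦ 4 + 1|_4 = 5 ⇒ 4
(1) 4|_4 = 4 ↦ 5|_5 = 5 ⇒ 4
(2) 4|_5 = 4 ↦ 4|_6 = 4 ⇒ 3

4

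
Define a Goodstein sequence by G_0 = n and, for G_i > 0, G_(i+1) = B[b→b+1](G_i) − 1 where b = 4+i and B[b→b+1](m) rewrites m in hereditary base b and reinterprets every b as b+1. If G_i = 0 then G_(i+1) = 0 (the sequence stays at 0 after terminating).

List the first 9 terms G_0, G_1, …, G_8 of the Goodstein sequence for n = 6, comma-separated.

(0) 6|_4 = 4 + 2 ↦ 5 + 2|_5 = 7 ⇒ 6
(1) 6|_5 = 5 + 1 ↦ 6 + 1|_6 = 7 ⇒ 6
(2) 6|_6 = 6 ↦ 7|_7 = 7 ⇒ 6
(3) 6|_7 = 6 ↦ 6|_8 = 6 ⇒ 5
(4) 5|_8 = 5 ↦ 5|_9 = 5 ⇒ 4
(5) 4|_9 = 4 ↦ 4|_10 = 4 ⇒ 3
(6) 3|_10 = 3 ↦ 3|_11 = 3 ⇒ 2
(7) 2|_11 = 2 ↦ 2|_12 = 2 ⇒ 1

6, 6, 6, 6, 5, 4, 3, 2, 1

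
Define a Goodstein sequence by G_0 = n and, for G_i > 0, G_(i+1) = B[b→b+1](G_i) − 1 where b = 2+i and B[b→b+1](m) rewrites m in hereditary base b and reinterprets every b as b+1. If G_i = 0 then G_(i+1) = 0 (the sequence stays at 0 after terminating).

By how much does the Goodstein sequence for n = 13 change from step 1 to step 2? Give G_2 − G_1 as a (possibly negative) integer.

13 —HB2→ 2^(2 + 1) + 2^2 + 1 —bump→ 3^(3 + 1) + 3^3 + 1 = 109 —(−1)→ 108
108 —HB3→ 3^(3 + 1) + 3^3 —bump→ 4^(4 + 1) + 4^4 = 1280 —(−1)→ 1279

1171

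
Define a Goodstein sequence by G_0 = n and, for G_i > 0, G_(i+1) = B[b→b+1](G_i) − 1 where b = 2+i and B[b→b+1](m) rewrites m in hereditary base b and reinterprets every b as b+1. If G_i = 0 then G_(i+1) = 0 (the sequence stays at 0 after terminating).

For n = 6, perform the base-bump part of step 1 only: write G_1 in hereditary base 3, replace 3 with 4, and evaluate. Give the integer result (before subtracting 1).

G_0 = 6. HB_2(6) = 2^2 + 2. Bump = 30. G_1 = 29.
G_1 = 29. HB_3(29) = 3^3 + 2. Bump = 258. G_2 = 257.

258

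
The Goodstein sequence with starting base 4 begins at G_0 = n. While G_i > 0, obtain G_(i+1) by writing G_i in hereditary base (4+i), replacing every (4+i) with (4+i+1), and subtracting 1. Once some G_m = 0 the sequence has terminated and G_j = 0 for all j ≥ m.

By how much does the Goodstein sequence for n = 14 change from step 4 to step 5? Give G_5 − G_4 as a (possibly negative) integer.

i=0: 14 = 3·4 + 2 (b=4); 4→5: 3·5 + 2 = 17; 17−1 = 16
i=1: 16 = 3·5 + 1 (b=5); 5→6: 3·6 + 1 = 19; 19−1 = 18
i=2: 18 = 3·6 (b=6); 6→7: 3·7 = 21; 21−1 = 20
i=3: 20 = 2·7 + 6 (b=7); 7→8: 2·8 + 6 = 22; 22−1 = 21
i=4: 21 = 2·8 + 5 (b=8); 8→9: 2·9 + 5 = 23; 23−1 = 22

1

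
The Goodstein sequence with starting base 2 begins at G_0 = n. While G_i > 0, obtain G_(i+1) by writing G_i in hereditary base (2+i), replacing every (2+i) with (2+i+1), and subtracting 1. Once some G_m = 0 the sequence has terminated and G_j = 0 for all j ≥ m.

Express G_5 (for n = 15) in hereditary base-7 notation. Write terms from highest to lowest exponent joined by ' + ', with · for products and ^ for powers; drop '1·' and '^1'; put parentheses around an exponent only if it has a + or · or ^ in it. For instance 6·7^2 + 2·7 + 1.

[0] 15 ≡ 2^(2 + 1) + 2^2 + 2 + 1 (base 2). Lift 3: 112. −1: 111.
[1] 111 ≡ 3^(3 + 1) + 3^3 + 3 (base 3). Lift 4: 1284. −1: 1283.
[2] 1283 ≡ 4^(4 + 1) + 4^4 + 3 (base 4). Lift 5: 18753. −1: 18752.
[3] 18752 ≡ 5^(5 + 1) + 5^5 + 2 (base 5). Lift 6: 326594. −1: 326593.
[4] 326593 ≡ 6^(6 + 1) + 6^6 + 1 (base 6). Lift 7: 6588345. −1: 6588344.
[5] 6588344 ≡ 7^(7 + 1) + 7^7 (base 7). Lift 8: 150994944. −1: 150994943.

7^(7 + 1) + 7^7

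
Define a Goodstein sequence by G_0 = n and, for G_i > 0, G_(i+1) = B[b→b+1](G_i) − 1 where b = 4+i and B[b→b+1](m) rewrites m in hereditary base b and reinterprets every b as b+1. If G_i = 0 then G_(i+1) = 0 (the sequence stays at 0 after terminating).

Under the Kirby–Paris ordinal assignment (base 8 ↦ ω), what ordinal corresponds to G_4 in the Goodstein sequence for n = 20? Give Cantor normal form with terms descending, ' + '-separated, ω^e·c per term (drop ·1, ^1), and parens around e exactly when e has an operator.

G_0 = 20. HB_4(20) = 4^2 + 4. Bump = 30. G_1 = 29.
G_1 = 29. HB_5(29) = 5^2 + 4. Bump = 40. G_2 = 39.
G_2 = 39. HB_6(39) = 6^2 + 3. Bump = 52. G_3 = 51.
G_3 = 51. HB_7(51) = 7^2 + 2. Bump = 66. G_4 = 65.

ω^2 + 1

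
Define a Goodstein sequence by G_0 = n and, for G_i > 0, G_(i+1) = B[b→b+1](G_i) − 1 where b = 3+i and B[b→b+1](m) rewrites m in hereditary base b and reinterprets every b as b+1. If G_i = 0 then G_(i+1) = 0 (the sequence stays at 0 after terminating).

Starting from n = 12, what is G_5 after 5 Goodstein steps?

63

G_0 = 12. HB_3(12) = 3^2 + 3. Bump = 20. G_1 = 19.
G_1 = 19. HB_4(19) = 4^2 + 3. Bump = 28. G_2 = 27.
G_2 = 27. HB_5(27) = 5^2 + 2. Bump = 38. G_3 = 37.
G_3 = 37. HB_6(37) = 6^2 + 1. Bump = 50. G_4 = 49.
G_4 = 49. HB_7(49) = 7^2. Bump = 64. G_5 = 63.
G_5 = 63. HB_8(63) = 7·8 + 7. Bump = 70. G_6 = 69.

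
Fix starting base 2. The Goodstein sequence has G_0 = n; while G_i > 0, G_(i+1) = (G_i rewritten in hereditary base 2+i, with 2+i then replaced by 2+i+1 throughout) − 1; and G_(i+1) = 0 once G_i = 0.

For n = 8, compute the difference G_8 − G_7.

19225159060

G_0 = 8. HB_2(8) = 2^(2 + 1). Bump = 81. G_1 = 80.
G_1 = 80. HB_3(80) = 2·3^3 + 2·3^2 + 2·3 + 2. Bump = 554. G_2 = 553.
G_2 = 553. HB_4(553) = 2·4^4 + 2·4^2 + 2·4 + 1. Bump = 6311. G_3 = 6310.
G_3 = 6310. HB_5(6310) = 2·5^5 + 2·5^2 + 2·5. Bump = 93396. G_4 = 93395.
G_4 = 93395. HB_6(93395) = 2·6^6 + 2·6^2 + 6 + 5. Bump = 1647196. G_5 = 1647195.
G_5 = 1647195. HB_7(1647195) = 2·7^7 + 2·7^2 + 7 + 4. Bump = 33554572. G_6 = 33554571.
G_6 = 33554571. HB_8(33554571) = 2·8^8 + 2·8^2 + 8 + 3. Bump = 774841152. G_7 = 774841151.
G_7 = 774841151. HB_9(774841151) = 2·9^9 + 2·9^2 + 9 + 2. Bump = 20000000212. G_8 = 20000000211.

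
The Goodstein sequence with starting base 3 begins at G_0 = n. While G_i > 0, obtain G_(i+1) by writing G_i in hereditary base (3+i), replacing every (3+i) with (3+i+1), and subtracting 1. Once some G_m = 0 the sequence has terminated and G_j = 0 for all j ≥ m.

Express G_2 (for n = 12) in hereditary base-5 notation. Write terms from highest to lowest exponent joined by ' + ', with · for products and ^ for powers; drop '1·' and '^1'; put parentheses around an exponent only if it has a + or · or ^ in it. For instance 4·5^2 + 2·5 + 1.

i=0: 12 = 3^2 + 3 (b=3); 3→4: 4^2 + 4 = 20; 20−1 = 19
i=1: 19 = 4^2 + 3 (b=4); 4→5: 5^2 + 3 = 28; 28−1 = 27
i=2: 27 = 5^2 + 2 (b=5); 5→6: 6^2 + 2 = 38; 38−1 = 37

5^2 + 2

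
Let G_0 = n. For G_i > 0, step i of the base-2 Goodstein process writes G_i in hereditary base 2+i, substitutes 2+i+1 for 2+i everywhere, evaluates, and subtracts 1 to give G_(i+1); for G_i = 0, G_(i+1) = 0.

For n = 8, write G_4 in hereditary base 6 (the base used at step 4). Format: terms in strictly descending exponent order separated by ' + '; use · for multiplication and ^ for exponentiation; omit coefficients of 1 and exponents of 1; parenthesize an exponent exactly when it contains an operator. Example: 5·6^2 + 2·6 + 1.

2·6^6 + 2·6^2 + 6 + 5

[0] 8 ≡ 2^(2 + 1) (base 2). Lift 3: 81. −1: 80.
[1] 80 ≡ 2·3^3 + 2·3^2 + 2·3 + 2 (base 3). Lift 4: 554. −1: 553.
[2] 553 ≡ 2·4^4 + 2·4^2 + 2·4 + 1 (base 4). Lift 5: 6311. −1: 6310.
[3] 6310 ≡ 2·5^5 + 2·5^2 + 2·5 (base 5). Lift 6: 93396. −1: 93395.
[4] 93395 ≡ 2·6^6 + 2·6^2 + 6 + 5 (base 6). Lift 7: 1647196. −1: 1647195.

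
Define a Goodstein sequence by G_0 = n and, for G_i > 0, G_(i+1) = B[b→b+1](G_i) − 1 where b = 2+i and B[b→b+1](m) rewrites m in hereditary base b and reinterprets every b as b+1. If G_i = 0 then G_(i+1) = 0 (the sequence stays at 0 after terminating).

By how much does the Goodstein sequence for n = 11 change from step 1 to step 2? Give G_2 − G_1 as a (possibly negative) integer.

(0) 11|_2 = 2^(2 + 1) + 2 + 1 ↦ 3^(3 + 1) + 3 + 1|_3 = 85 ⇒ 84
(1) 84|_3 = 3^(3 + 1) + 3 ↦ 4^(4 + 1) + 4|_4 = 1028 ⇒ 1027

943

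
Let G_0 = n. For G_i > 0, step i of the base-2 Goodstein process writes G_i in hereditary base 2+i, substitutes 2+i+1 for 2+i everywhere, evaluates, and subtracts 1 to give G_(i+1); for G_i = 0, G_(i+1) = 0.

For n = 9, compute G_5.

2471826

G_0=9  [base 2] 2^(2 + 1) + 1  →[2↦3]→  3^(3 + 1) + 1 = 82  −1 ⇒ G_1=81
G_1=81  [base 3] 3^(3 + 1)  →[3↦4]→  4^(4 + 1) = 1024  −1 ⇒ G_2=1023
G_2=1023  [base 4] 3·4^4 + 3·4^3 + 3·4^2 + 3·4 + 3  →[4↦5]→  3·5^5 + 3·5^3 + 3·5^2 + 3·5 + 3 = 9843  −1 ⇒ G_3=9842
G_3=9842  [base 5] 3·5^5 + 3·5^3 + 3·5^2 + 3·5 + 2  →[5↦6]→  3·6^6 + 3·6^3 + 3·6^2 + 3·6 + 2 = 140744  −1 ⇒ G_4=140743
G_4=140743  [base 6] 3·6^6 + 3·6^3 + 3·6^2 + 3·6 + 1  →[6↦7]→  3·7^7 + 3·7^3 + 3·7^2 + 3·7 + 1 = 2471827  −1 ⇒ G_5=2471826
G_5=2471826  [base 7] 3·7^7 + 3·7^3 + 3·7^2 + 3·7  →[7↦8]→  3·8^8 + 3·8^3 + 3·8^2 + 3·8 = 50333400  −1 ⇒ G_6=50333399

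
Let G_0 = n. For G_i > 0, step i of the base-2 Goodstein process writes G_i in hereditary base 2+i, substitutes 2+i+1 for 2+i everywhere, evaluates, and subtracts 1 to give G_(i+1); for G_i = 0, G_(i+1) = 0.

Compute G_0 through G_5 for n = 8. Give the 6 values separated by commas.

8, 80, 553, 6310, 93395, 1647195

(0) 8|_2 = 2^(2 + 1) ↦ 3^(3 + 1)|_3 = 81 ⇒ 80
(1) 80|_3 = 2·3^3 + 2·3^2 + 2·3 + 2 ↦ 2·4^4 + 2·4^2 + 2·4 + 2|_4 = 554 ⇒ 553
(2) 553|_4 = 2·4^4 + 2·4^2 + 2·4 + 1 ↦ 2·5^5 + 2·5^2 + 2·5 + 1|_5 = 6311 ⇒ 6310
(3) 6310|_5 = 2·5^5 + 2·5^2 + 2·5 ↦ 2·6^6 + 2·6^2 + 2·6|_6 = 93396 ⇒ 93395
(4) 93395|_6 = 2·6^6 + 2·6^2 + 6 + 5 ↦ 2·7^7 + 2·7^2 + 7 + 5|_7 = 1647196 ⇒ 1647195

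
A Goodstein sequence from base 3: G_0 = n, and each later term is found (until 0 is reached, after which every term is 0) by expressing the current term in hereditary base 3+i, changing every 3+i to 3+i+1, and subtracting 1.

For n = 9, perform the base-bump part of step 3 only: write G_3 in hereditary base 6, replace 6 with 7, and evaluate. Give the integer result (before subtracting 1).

base 3: 9 = 3^2; at 4: 4^2 = 16; next = 15
base 4: 15 = 3·4 + 3; at 5: 3·5 + 3 = 18; next = 17
base 5: 17 = 3·5 + 2; at 6: 3·6 + 2 = 20; next = 19
base 6: 19 = 3·6 + 1; at 7: 3·7 + 1 = 22; next = 21

22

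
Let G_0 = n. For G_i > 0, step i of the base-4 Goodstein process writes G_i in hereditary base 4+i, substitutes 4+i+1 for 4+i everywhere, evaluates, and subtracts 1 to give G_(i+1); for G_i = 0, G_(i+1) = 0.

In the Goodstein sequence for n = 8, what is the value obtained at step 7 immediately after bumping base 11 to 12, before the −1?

[0] 8 ≡ 2·4 (base 4). Lift 5: 10. −1: 9.
[1] 9 ≡ 5 + 4 (base 5). Lift 6: 10. −1: 9.
[2] 9 ≡ 6 + 3 (base 6). Lift 7: 10. −1: 9.
[3] 9 ≡ 7 + 2 (base 7). Lift 8: 10. −1: 9.
[4] 9 ≡ 8 + 1 (base 8). Lift 9: 10. −1: 9.
[5] 9 ≡ 9 (base 9). Lift 10: 10. −1: 9.
[6] 9 ≡ 9 (base 10). Lift 11: 9. −1: 8.

8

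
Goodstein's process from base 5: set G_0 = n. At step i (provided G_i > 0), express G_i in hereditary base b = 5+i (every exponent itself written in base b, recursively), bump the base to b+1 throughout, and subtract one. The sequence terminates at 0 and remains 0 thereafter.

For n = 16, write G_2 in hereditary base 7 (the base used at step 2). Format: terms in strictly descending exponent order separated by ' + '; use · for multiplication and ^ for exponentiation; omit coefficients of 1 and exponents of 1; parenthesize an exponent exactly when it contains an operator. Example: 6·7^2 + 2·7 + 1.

2·7 + 6

(0) 16|_5 = 3·5 + 1 ↦ 3·6 + 1|_6 = 19 ⇒ 18
(1) 18|_6 = 3·6 ↦ 3·7|_7 = 21 ⇒ 20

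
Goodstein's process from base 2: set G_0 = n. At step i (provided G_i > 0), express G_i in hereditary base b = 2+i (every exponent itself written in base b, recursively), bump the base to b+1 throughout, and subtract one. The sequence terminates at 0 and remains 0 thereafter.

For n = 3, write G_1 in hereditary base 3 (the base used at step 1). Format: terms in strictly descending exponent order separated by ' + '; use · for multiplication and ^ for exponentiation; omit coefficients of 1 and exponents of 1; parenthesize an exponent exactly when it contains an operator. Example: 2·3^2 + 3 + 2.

G_0 = 3. HB_2(3) = 2 + 1. Bump = 4. G_1 = 3.
G_1 = 3. HB_3(3) = 3. Bump = 4. G_2 = 3.

3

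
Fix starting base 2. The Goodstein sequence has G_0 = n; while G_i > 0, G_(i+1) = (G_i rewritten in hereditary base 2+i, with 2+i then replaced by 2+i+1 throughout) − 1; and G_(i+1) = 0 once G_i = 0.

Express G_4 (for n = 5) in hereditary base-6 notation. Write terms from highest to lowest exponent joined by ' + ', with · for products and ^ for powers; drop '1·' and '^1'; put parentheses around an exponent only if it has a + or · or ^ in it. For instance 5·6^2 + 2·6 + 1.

G_0=5  [base 2] 2^2 + 1  →[2↦3]→  3^3 + 1 = 28  −1 ⇒ G_1=27
G_1=27  [base 3] 3^3  →[3↦4]→  4^4 = 256  −1 ⇒ G_2=255
G_2=255  [base 4] 3·4^3 + 3·4^2 + 3·4 + 3  →[4↦5]→  3·5^3 + 3·5^2 + 3·5 + 3 = 468  −1 ⇒ G_3=467
G_3=467  [base 5] 3·5^3 + 3·5^2 + 3·5 + 2  →[5↦6]→  3·6^3 + 3·6^2 + 3·6 + 2 = 776  −1 ⇒ G_4=775

3·6^3 + 3·6^2 + 3·6 + 1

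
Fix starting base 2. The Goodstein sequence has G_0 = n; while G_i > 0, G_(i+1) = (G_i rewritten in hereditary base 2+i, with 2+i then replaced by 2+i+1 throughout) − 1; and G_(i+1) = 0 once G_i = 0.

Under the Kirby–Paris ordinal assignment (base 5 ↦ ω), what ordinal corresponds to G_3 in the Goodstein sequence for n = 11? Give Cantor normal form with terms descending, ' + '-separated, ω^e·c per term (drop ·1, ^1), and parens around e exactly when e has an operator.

i=0: 11 = 2^(2 + 1) + 2 + 1 (b=2); 2→3: 3^(3 + 1) + 3 + 1 = 85; 85−1 = 84
i=1: 84 = 3^(3 + 1) + 3 (b=3); 3→4: 4^(4 + 1) + 4 = 1028; 1028−1 = 1027
i=2: 1027 = 4^(4 + 1) + 3 (b=4); 4→5: 5^(5 + 1) + 3 = 15628; 15628−1 = 15627
i=3: 15627 = 5^(5 + 1) + 2 (b=5); 5→6: 6^(6 + 1) + 2 = 279938; 279938−1 = 279937

ω^(ω + 1) + 2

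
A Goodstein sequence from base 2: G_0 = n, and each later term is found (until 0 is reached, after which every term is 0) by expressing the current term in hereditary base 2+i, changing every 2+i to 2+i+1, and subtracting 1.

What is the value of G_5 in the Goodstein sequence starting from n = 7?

base 2: 7 = 2^2 + 2 + 1; at 3: 3^3 + 3 + 1 = 31; next = 30
base 3: 30 = 3^3 + 3; at 4: 4^4 + 4 = 260; next = 259
base 4: 259 = 4^4 + 3; at 5: 5^5 + 3 = 3128; next = 3127
base 5: 3127 = 5^5 + 2; at 6: 6^6 + 2 = 46658; next = 46657
base 6: 46657 = 6^6 + 1; at 7: 7^7 + 1 = 823544; next = 823543
base 7: 823543 = 7^7; at 8: 8^8 = 16777216; next = 16777215

823543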